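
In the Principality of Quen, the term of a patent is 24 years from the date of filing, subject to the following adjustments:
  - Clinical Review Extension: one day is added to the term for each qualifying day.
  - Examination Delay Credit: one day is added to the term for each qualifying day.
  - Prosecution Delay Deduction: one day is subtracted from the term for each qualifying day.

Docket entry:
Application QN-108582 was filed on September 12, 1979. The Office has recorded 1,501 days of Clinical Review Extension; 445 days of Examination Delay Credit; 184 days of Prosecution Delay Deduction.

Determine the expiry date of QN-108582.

2008-07-09

Base term: filing date + 24 years → 12 September 2003.
Clinical Review Extension: +1501 days → 22 October 2007.
Examination Delay Credit: +445 days → 9 January 2009.
Prosecution Delay Deduction: −184 days → 9 July 2008.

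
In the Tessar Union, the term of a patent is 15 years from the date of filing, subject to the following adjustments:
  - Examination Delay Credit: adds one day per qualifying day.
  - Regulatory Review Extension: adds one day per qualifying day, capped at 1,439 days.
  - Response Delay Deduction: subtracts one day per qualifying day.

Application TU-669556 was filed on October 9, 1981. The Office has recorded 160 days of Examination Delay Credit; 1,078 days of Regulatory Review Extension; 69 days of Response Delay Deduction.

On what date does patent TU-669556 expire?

December 22, 1999

Base term: filing date + 15 years → 9 October 1996.
Examination Delay Credit: +160 days → 18 March 1997.
Regulatory Review Extension: 1078 days (within the 1439-day cap) → +1078 days → 29 February 2000.
Response Delay Deduction: −69 days → 22 December 1999.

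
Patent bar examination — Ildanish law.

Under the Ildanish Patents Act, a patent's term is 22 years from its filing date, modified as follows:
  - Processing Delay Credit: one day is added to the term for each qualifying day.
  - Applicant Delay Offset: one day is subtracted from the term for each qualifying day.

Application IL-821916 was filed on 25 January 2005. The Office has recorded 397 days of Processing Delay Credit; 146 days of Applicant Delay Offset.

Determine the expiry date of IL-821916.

2027-10-03

Base term: filing date + 22 years → 25 January 2027.
Processing Delay Credit: +397 days → 26 February 2028.
Applicant Delay Offset: −146 days → 3 October 2027.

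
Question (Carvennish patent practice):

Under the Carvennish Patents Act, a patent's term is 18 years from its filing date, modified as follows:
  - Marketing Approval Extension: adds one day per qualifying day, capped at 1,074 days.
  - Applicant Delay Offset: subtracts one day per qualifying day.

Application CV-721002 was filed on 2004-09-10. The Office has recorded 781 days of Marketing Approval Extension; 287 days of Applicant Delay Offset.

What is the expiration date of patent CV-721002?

2024-01-17

Base term: filing date + 18 years → 10 September 2022.
Marketing Approval Extension: 781 days (within the 1074-day cap) → +781 days → 30 October 2024.
Applicant Delay Offset: −287 days → 17 January 2024.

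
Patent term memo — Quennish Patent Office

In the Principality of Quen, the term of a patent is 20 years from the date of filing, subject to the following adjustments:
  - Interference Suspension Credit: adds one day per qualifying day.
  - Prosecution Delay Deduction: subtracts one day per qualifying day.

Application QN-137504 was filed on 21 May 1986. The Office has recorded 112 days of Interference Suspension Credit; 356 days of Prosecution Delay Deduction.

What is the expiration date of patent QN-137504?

Base term: filing date + 20 years → 21 May 2006.
Interference Suspension Credit: +112 days → 10 September 2006.
Prosecution Delay Deduction: −356 days → 19 September 2005.

2005-09-19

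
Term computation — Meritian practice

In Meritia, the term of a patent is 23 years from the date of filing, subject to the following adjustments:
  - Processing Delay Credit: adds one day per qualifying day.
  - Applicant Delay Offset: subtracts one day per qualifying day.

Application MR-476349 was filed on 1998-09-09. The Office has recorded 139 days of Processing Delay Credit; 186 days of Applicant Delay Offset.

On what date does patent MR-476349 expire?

July 24, 2021

Base term: filing date + 23 years → 9 September 2021.
Processing Delay Credit: +139 days → 26 January 2022.
Applicant Delay Offset: −186 days → 24 July 2021.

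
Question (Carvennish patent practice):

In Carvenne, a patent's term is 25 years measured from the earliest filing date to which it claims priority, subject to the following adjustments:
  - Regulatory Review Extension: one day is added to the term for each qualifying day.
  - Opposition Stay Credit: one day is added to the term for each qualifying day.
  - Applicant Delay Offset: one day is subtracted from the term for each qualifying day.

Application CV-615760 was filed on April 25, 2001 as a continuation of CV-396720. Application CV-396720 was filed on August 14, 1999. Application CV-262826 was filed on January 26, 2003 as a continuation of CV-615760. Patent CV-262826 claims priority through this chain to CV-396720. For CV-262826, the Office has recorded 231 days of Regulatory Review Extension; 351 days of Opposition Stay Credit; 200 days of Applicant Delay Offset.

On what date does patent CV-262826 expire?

Earliest priority filing: 14 August 1999.
Base term: 14 August 1999 + 25 years → 14 August 2024.
Regulatory Review Extension: +231 days → 2 April 2025.
Opposition Stay Credit: +351 days → 19 March 2026.
Applicant Delay Offset: −200 days → 31 August 2025.

2025-08-31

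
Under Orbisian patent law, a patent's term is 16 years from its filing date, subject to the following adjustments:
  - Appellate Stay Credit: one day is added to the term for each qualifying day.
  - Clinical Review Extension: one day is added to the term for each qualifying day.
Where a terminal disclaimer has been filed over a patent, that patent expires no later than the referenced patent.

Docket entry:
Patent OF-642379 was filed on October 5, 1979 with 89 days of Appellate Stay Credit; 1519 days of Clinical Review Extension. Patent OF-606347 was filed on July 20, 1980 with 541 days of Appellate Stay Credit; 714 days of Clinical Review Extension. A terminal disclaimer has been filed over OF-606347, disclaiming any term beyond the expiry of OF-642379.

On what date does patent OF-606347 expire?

1999-12-27

Natural term of OF-606347:
  Base: filing + 16 years → 20 July 1996.
  Appellate Stay Credit: +541 days → 12 January 1998.
  Clinical Review Extension: +714 days → 27 December 1999.
Expiry of referenced patent OF-642379:
  Base: filing + 16 years → 5 October 1995.
  Appellate Stay Credit: +89 days → 2 January 1996.
  Clinical Review Extension: +1519 days → 29 February 2000.
Terminal disclaimer: OF-606347 expires on the earlier of 27 December 1999 and 29 February 2000.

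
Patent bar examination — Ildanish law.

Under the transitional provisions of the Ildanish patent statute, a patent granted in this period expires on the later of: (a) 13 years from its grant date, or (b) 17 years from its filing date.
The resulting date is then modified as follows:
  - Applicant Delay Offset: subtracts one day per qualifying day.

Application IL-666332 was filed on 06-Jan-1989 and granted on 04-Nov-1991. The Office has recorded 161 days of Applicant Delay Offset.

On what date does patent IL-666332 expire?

2005-07-29

(a) grant + 13 years → 4 November 2004.
(b) filing + 17 years → 6 January 2006.
Later of the two: 6 January 2006.
Applicant Delay Offset: −161 days → 29 July 2005.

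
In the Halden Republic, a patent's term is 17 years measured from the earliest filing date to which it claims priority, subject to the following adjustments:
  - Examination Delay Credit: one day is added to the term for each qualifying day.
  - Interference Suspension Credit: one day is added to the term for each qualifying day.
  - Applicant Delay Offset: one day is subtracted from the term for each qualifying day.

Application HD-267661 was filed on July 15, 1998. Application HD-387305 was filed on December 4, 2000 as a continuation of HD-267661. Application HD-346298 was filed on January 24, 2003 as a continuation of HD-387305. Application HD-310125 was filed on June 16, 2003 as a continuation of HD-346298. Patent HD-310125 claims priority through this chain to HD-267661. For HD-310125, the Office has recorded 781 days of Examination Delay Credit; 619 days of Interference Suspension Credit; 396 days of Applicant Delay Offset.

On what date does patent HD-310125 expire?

2018-04-14

Earliest priority filing: 15 July 1998.
Base term: 15 July 1998 + 17 years → 15 July 2015.
Examination Delay Credit: +781 days → 3 September 2017.
Interference Suspension Credit: +619 days → 15 May 2019.
Applicant Delay Offset: −396 days → 14 April 2018.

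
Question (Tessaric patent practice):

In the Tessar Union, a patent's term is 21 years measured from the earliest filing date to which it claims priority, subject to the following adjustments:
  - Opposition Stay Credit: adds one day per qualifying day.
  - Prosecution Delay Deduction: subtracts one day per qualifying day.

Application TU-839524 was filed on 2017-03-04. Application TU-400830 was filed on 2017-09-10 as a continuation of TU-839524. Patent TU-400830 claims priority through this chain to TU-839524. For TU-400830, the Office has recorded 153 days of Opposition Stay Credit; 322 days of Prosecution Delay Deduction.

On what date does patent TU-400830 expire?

September 16, 2037

Earliest priority filing: 4 March 2017.
Base term: 4 March 2017 + 21 years → 4 March 2038.
Opposition Stay Credit: +153 days → 4 August 2038.
Prosecution Delay Deduction: −322 days → 16 September 2037.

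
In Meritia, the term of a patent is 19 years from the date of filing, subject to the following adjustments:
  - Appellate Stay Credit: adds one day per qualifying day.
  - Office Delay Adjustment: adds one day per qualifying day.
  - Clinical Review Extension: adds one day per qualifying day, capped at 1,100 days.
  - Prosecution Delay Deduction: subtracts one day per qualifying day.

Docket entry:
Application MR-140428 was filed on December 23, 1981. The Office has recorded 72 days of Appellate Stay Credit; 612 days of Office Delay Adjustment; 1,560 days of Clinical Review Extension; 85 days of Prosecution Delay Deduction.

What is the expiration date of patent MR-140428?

2005-08-18

Base term: filing date + 19 years → 23 December 2000.
Appellate Stay Credit: +72 days → 5 March 2001.
Office Delay Adjustment: +612 days → 7 November 2002.
Clinical Review Extension: 1560 days claimed exceeds the 1100-day cap, so +1100 days → 11 November 2005.
Prosecution Delay Deduction: −85 days → 18 August 2005.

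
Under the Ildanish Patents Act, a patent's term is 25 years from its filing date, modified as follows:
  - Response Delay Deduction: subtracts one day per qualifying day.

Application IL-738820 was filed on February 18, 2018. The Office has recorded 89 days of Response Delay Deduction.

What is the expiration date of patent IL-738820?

Base term: filing date + 25 years → 18 February 2043.
Response Delay Deduction: −89 days → 21 November 2042.

November 21, 2042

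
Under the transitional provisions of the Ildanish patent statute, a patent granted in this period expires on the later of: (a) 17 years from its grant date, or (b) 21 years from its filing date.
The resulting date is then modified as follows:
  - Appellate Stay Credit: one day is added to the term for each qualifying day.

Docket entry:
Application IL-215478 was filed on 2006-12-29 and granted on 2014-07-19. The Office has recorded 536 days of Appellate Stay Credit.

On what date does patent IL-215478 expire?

(a) grant + 17 years → 19 July 2031.
(b) filing + 21 years → 29 December 2027.
Later of the two: 19 July 2031.
Appellate Stay Credit: +536 days → 5 January 2033.

January 5, 2033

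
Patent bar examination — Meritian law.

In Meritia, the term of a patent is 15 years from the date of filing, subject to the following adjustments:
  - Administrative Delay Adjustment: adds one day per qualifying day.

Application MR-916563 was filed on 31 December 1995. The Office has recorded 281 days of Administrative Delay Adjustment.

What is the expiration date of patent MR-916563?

Base term: filing date + 15 years → 31 December 2010.
Administrative Delay Adjustment: +281 days → 8 October 2011.

October 8, 2011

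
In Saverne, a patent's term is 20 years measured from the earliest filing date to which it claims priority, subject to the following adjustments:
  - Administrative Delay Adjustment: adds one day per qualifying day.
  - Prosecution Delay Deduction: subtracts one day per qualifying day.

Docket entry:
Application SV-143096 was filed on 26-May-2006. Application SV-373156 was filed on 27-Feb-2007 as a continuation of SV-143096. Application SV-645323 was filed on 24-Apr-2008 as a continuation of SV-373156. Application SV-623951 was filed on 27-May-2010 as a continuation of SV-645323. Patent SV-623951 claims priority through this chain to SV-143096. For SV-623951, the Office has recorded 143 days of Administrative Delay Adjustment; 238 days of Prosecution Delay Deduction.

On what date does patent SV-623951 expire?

2026-02-20

Earliest priority filing: 26 May 2006.
Base term: 26 May 2006 + 20 years → 26 May 2026.
Administrative Delay Adjustment: +143 days → 16 October 2026.
Prosecution Delay Deduction: −238 days → 20 February 2026.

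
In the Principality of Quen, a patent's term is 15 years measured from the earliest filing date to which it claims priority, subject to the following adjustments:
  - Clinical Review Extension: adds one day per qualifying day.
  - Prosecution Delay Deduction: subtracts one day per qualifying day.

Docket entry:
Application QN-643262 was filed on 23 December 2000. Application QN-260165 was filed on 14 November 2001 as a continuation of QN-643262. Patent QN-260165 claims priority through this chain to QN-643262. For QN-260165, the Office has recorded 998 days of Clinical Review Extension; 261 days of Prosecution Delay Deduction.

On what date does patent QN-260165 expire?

2017-12-29

Earliest priority filing: 23 December 2000.
Base term: 23 December 2000 + 15 years → 23 December 2015.
Clinical Review Extension: +998 days → 16 September 2018.
Prosecution Delay Deduction: −261 days → 29 December 2017.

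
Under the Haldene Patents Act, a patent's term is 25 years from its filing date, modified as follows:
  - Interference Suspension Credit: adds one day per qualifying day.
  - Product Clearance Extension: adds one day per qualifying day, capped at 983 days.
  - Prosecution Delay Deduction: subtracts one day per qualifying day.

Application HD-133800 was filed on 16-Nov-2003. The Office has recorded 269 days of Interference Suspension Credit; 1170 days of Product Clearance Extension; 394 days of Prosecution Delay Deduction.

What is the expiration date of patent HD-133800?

Base term: filing date + 25 years → 16 November 2028.
Interference Suspension Credit: +269 days → 12 August 2029.
Product Clearance Extension: 1170 days claimed exceeds the 983-day cap, so +983 days → 21 April 2032.
Prosecution Delay Deduction: −394 days → 24 March 2031.

March 24, 2031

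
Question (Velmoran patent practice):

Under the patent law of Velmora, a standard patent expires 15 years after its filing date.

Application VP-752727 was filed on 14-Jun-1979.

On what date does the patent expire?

1994-06-14

Filing date + 15 years → 14 June 1994.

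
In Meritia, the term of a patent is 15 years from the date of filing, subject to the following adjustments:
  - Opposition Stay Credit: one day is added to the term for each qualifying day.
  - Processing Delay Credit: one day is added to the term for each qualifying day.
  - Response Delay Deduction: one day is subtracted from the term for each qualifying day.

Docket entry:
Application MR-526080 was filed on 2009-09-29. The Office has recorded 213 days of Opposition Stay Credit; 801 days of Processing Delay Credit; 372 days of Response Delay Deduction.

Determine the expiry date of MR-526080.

2026-07-03

Base term: filing date + 15 years → 29 September 2024.
Opposition Stay Credit: +213 days → 30 April 2025.
Processing Delay Credit: +801 days → 10 July 2027.
Response Delay Deduction: −372 days → 3 July 2026.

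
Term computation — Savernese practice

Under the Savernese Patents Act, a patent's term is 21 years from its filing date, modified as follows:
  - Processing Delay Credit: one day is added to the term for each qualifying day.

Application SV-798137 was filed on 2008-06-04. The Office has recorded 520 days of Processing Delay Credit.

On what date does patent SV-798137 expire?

Base term: filing date + 21 years → 4 June 2029.
Processing Delay Credit: +520 days → 6 November 2030.

November 6, 2030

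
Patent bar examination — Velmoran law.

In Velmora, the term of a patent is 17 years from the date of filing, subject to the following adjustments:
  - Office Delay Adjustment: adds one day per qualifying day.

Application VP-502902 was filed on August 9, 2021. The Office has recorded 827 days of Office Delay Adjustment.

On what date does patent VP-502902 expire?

Base term: filing date + 17 years → 9 August 2038.
Office Delay Adjustment: +827 days → 13 November 2040.

November 13, 2040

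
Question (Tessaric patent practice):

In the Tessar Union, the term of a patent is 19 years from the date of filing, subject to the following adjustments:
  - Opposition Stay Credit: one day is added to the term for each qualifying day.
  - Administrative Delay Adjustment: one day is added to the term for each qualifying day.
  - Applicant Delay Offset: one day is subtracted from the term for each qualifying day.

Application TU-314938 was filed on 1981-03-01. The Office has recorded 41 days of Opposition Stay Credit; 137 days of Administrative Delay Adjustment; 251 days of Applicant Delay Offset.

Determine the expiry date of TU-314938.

Base term: filing date + 19 years → 1 March 2000.
Opposition Stay Credit: +41 days → 11 April 2000.
Administrative Delay Adjustment: +137 days → 26 August 2000.
Applicant Delay Offset: −251 days → 19 December 1999.

1999-12-19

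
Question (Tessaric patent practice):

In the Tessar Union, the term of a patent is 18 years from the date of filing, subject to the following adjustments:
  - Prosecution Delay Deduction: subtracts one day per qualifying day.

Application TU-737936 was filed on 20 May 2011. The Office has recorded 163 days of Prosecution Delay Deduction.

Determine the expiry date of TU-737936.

Base term: filing date + 18 years → 20 May 2029.
Prosecution Delay Deduction: −163 days → 8 December 2028.

2028-12-08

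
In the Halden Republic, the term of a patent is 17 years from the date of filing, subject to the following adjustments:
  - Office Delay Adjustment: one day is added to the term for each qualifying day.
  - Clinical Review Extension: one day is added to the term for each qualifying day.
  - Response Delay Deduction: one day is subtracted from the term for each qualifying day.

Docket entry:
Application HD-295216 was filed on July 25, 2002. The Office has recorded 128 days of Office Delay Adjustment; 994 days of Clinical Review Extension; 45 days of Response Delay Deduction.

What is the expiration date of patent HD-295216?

Base term: filing date + 17 years → 25 July 2019.
Office Delay Adjustment: +128 days → 30 November 2019.
Clinical Review Extension: +994 days → 20 August 2022.
Response Delay Deduction: −45 days → 6 July 2022.

July 6, 2022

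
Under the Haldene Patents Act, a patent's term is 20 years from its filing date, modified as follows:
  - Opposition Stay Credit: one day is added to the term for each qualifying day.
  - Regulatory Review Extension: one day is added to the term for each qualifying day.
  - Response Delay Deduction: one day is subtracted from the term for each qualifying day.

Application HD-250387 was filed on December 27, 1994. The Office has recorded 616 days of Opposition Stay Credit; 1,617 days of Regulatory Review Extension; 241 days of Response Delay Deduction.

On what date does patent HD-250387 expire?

June 10, 2020

Base term: filing date + 20 years → 27 December 2014.
Opposition Stay Credit: +616 days → 3 September 2016.
Regulatory Review Extension: +1617 days → 6 February 2021.
Response Delay Deduction: −241 days → 10 June 2020.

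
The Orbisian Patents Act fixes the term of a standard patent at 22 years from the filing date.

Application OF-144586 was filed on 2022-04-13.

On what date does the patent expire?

April 13, 2044

Filing date + 22 years → 13 April 2044.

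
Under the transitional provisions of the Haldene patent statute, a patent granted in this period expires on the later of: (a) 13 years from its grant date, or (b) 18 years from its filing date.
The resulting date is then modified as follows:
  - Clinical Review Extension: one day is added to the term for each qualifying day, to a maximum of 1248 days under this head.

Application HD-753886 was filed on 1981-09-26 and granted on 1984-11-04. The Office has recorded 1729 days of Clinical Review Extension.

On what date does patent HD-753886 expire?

(a) grant + 13 years → 4 November 1997.
(b) filing + 18 years → 26 September 1999.
Later of the two: 26 September 1999.
Clinical Review Extension: 1729 days claimed exceeds the 1248-day cap, so +1248 days → 25 February 2003.

2003-02-25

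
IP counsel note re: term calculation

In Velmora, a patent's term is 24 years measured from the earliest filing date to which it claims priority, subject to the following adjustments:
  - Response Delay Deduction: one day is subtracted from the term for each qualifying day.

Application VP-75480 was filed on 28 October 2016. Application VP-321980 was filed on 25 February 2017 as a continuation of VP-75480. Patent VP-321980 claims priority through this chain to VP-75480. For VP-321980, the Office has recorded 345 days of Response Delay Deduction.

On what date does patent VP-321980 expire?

Earliest priority filing: 28 October 2016.
Base term: 28 October 2016 + 24 years → 28 October 2040.
Response Delay Deduction: −345 days → 18 November 2039.

2039-11-18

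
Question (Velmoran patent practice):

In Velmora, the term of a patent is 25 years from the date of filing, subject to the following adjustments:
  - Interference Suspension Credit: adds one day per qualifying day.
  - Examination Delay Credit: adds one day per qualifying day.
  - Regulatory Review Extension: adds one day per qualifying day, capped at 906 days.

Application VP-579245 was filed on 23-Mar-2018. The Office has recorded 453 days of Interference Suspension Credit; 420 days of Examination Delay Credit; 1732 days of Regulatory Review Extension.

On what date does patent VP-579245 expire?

2048-02-04

Base term: filing date + 25 years → 23 March 2043.
Interference Suspension Credit: +453 days → 18 June 2044.
Examination Delay Credit: +420 days → 12 August 2045.
Regulatory Review Extension: 1732 days claimed exceeds the 906-day cap, so +906 days → 4 February 2048.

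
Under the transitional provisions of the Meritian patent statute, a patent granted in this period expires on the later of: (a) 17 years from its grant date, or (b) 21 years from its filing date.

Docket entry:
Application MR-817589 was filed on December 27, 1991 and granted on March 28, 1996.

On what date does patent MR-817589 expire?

(a) grant + 17 years → 28 March 2013.
(b) filing + 21 years → 27 December 2012.
Later of the two: 28 March 2013.

2013-03-28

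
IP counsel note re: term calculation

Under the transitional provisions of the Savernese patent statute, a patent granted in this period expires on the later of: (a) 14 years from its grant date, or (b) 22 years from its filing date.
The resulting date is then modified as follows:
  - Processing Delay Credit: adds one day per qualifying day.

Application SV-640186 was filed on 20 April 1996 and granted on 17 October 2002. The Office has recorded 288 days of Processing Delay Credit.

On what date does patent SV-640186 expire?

2019-02-02

(a) grant + 14 years → 17 October 2016.
(b) filing + 22 years → 20 April 2018.
Later of the two: 20 April 2018.
Processing Delay Credit: +288 days → 2 February 2019.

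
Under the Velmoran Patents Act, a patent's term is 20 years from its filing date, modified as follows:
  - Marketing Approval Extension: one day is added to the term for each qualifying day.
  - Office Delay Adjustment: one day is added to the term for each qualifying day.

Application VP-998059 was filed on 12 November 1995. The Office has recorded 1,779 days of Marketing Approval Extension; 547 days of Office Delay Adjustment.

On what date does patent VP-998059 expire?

Base term: filing date + 20 years → 12 November 2015.
Marketing Approval Extension: +1779 days → 25 September 2020.
Office Delay Adjustment: +547 days → 26 March 2022.

2022-03-26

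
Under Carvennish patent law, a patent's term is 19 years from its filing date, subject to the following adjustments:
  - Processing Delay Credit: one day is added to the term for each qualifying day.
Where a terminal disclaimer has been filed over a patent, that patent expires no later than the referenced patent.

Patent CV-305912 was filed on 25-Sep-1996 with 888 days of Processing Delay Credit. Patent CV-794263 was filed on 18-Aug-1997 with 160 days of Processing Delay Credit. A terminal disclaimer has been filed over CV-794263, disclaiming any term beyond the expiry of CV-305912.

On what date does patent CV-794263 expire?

Natural term of CV-794263:
  Base: filing + 19 years → 18 August 2016.
  Processing Delay Credit: +160 days → 25 January 2017.
Expiry of referenced patent CV-305912:
  Base: filing + 19 years → 25 September 2015.
  Processing Delay Credit: +888 days → 1 March 2018.
Terminal disclaimer: CV-794263 expires on the earlier of 25 January 2017 and 1 March 2018.

January 25, 2017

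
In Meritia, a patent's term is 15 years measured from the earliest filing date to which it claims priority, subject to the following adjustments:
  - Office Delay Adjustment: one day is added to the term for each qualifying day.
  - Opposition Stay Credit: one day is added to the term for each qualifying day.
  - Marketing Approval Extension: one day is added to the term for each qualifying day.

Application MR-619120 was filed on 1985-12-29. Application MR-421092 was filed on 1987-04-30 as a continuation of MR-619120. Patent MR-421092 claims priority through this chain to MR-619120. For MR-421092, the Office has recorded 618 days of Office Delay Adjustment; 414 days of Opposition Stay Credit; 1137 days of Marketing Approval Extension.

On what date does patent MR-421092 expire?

December 7, 2006

Earliest priority filing: 29 December 1985.
Base term: 29 December 1985 + 15 years → 29 December 2000.
Office Delay Adjustment: +618 days → 8 September 2002.
Opposition Stay Credit: +414 days → 27 October 2003.
Marketing Approval Extension: +1137 days → 7 December 2006.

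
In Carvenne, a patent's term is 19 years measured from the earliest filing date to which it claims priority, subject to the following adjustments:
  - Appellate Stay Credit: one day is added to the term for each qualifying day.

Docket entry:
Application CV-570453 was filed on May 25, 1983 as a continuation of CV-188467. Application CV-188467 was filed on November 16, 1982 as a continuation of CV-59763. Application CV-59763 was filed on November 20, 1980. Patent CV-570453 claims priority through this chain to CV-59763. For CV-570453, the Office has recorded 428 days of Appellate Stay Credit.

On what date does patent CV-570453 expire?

Earliest priority filing: 20 November 1980.
Base term: 20 November 1980 + 19 years → 20 November 1999.
Appellate Stay Credit: +428 days → 21 January 2001.

January 21, 2001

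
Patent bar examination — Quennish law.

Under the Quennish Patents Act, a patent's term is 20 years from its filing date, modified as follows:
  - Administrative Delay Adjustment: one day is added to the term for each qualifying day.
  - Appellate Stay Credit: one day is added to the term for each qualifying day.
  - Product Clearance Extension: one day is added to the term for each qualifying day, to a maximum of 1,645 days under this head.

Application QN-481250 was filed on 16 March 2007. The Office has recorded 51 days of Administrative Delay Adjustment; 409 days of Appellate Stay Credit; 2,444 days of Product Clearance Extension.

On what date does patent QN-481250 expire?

December 19, 2032

Base term: filing date + 20 years → 16 March 2027.
Administrative Delay Adjustment: +51 days → 6 May 2027.
Appellate Stay Credit: +409 days → 18 June 2028.
Product Clearance Extension: 2444 days claimed exceeds the 1645-day cap, so +1645 days → 19 December 2032.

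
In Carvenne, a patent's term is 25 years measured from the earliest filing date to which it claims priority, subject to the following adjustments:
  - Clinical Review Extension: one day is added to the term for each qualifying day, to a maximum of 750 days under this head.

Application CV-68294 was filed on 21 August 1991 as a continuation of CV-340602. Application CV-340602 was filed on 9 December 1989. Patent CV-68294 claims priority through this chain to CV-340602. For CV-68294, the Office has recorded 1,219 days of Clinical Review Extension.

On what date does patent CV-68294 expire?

2016-12-28

Earliest priority filing: 9 December 1989.
Base term: 9 December 1989 + 25 years → 9 December 2014.
Clinical Review Extension: 1219 days claimed exceeds the 750-day cap, so +750 days → 28 December 2016.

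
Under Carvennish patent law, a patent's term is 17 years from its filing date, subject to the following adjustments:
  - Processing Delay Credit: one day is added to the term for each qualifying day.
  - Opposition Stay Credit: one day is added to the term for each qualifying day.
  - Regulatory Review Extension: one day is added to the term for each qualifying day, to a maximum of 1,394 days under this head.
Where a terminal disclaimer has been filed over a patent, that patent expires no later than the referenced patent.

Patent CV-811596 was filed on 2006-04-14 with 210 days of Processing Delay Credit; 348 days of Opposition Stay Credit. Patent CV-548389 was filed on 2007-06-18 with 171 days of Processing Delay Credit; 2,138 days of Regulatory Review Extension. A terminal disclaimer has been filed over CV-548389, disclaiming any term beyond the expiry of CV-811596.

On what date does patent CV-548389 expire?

Natural term of CV-548389:
  Base: filing + 17 years → 18 June 2024.
  Processing Delay Credit: +171 days → 6 December 2024.
  Regulatory Review Extension: 2138 days claimed exceeds the 1394-day cap, so +1394 days → 30 September 2028.
Expiry of referenced patent CV-811596:
  Base: filing + 17 years → 14 April 2023.
  Processing Delay Credit: +210 days → 10 November 2023.
  Opposition Stay Credit: +348 days → 23 October 2024.
Terminal disclaimer: CV-548389 expires on the earlier of 30 September 2028 and 23 October 2024.

2024-10-23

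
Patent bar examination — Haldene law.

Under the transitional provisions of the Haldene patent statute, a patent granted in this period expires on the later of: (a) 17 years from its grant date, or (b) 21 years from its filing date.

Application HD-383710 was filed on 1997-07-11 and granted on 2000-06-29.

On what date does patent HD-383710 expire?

July 11, 2018

(a) grant + 17 years → 29 June 2017.
(b) filing + 21 years → 11 July 2018.
Later of the two: 11 July 2018.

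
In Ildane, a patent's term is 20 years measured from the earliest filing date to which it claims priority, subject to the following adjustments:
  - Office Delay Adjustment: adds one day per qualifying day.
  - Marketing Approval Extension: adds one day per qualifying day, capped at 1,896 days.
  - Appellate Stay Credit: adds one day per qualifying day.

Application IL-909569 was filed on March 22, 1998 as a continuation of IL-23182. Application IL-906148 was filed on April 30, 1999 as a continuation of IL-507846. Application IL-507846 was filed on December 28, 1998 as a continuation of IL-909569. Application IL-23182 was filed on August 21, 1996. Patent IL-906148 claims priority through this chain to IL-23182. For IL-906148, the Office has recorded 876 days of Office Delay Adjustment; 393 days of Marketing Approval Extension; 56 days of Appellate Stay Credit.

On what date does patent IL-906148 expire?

Earliest priority filing: 21 August 1996.
Base term: 21 August 1996 + 20 years → 21 August 2016.
Office Delay Adjustment: +876 days → 14 January 2019.
Marketing Approval Extension: 393 days (within the 1896-day cap) → +393 days → 11 February 2020.
Appellate Stay Credit: +56 days → 7 April 2020.

April 7, 2020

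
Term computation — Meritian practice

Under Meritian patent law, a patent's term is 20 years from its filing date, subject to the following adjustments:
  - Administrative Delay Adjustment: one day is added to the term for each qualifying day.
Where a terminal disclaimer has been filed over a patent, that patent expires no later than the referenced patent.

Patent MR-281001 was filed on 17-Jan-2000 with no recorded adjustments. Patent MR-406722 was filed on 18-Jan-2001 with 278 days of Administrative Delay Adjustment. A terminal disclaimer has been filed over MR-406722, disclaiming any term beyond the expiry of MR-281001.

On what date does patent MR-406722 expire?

January 17, 2020

Natural term of MR-406722:
  Base: filing + 20 years → 18 January 2021.
  Administrative Delay Adjustment: +278 days → 23 October 2021.
Expiry of referenced patent MR-281001:
  Base: filing + 20 years → 17 January 2020.
Terminal disclaimer: MR-406722 expires on the earlier of 23 October 2021 and 17 January 2020.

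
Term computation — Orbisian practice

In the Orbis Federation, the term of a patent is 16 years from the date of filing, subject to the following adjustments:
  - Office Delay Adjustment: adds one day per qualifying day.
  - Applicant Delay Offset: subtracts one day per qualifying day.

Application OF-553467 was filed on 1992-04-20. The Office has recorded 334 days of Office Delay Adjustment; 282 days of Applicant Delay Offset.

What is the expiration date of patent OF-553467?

Base term: filing date + 16 years → 20 April 2008.
Office Delay Adjustment: +334 days → 20 March 2009.
Applicant Delay Offset: −282 days → 11 June 2008.

June 11, 2008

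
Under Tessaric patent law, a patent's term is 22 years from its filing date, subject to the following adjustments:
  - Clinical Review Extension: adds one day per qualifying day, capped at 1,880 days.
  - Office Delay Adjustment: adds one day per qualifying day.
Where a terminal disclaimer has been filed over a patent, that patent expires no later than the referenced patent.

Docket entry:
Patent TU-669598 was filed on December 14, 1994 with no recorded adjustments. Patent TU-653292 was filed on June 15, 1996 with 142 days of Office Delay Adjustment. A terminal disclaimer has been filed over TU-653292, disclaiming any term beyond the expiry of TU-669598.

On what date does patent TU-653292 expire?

2016-12-14

Natural term of TU-653292:
  Base: filing + 22 years → 15 June 2018.
  Office Delay Adjustment: +142 days → 4 November 2018.
Expiry of referenced patent TU-669598:
  Base: filing + 22 years → 14 December 2016.
Terminal disclaimer: TU-653292 expires on the earlier of 4 November 2018 and 14 December 2016.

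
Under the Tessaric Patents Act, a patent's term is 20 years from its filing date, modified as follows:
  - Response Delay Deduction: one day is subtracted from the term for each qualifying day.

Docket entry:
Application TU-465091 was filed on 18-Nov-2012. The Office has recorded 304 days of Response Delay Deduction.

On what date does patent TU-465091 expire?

2032-01-19

Base term: filing date + 20 years → 18 November 2032.
Response Delay Deduction: −304 days → 19 January 2032.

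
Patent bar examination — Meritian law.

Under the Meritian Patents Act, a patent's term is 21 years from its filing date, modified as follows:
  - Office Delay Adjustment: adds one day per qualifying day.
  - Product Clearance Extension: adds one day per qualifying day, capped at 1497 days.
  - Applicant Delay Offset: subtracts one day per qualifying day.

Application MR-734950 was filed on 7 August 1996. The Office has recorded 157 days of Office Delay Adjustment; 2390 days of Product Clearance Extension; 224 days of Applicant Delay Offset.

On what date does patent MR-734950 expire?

Base term: filing date + 21 years → 7 August 2017.
Office Delay Adjustment: +157 days → 11 January 2018.
Product Clearance Extension: 2390 days claimed exceeds the 1497-day cap, so +1497 days → 16 February 2022.
Applicant Delay Offset: −224 days → 7 July 2021.

2021-07-07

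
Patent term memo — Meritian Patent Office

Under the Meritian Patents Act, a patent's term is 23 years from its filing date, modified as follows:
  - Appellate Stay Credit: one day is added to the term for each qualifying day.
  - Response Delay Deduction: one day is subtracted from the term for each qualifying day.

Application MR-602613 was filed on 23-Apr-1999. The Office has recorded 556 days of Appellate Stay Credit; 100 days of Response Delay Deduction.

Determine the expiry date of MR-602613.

2023-07-23

Base term: filing date + 23 years → 23 April 2022.
Appellate Stay Credit: +556 days → 31 October 2023.
Response Delay Deduction: −100 days → 23 July 2023.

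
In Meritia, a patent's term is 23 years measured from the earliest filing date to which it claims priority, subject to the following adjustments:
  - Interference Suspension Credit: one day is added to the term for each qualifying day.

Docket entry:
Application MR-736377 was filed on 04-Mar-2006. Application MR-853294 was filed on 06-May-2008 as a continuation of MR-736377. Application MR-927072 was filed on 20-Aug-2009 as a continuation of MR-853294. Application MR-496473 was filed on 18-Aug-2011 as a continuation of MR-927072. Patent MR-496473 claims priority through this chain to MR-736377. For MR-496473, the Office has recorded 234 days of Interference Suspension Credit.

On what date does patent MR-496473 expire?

Earliest priority filing: 4 March 2006.
Base term: 4 March 2006 + 23 years → 4 March 2029.
Interference Suspension Credit: +234 days → 24 October 2029.

October 24, 2029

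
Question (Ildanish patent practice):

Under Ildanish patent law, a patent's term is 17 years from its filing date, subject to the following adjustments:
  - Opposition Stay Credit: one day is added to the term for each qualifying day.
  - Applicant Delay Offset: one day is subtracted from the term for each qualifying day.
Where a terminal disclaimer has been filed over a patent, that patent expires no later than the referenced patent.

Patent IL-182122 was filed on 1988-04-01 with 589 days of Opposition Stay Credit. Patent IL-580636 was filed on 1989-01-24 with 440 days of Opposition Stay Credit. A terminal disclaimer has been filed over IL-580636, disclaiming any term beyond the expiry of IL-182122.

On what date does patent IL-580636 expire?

Natural term of IL-580636:
  Base: filing + 17 years → 24 January 2006.
  Opposition Stay Credit: +440 days → 9 April 2007.
Expiry of referenced patent IL-182122:
  Base: filing + 17 years → 1 April 2005.
  Opposition Stay Credit: +589 days → 11 November 2006.
Terminal disclaimer: IL-580636 expires on the earlier of 9 April 2007 and 11 November 2006.

2006-11-11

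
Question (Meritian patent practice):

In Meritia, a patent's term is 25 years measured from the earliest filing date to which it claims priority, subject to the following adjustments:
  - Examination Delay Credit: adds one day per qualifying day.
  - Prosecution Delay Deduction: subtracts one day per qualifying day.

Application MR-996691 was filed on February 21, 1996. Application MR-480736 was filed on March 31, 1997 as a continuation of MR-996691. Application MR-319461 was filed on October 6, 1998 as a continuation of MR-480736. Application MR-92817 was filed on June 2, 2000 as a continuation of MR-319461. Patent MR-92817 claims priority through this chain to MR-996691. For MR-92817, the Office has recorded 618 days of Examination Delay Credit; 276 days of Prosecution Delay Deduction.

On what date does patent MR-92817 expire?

January 29, 2022

Earliest priority filing: 21 February 1996.
Base term: 21 February 1996 + 25 years → 21 February 2021.
Examination Delay Credit: +618 days → 1 November 2022.
Prosecution Delay Deduction: −276 days → 29 January 2022.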